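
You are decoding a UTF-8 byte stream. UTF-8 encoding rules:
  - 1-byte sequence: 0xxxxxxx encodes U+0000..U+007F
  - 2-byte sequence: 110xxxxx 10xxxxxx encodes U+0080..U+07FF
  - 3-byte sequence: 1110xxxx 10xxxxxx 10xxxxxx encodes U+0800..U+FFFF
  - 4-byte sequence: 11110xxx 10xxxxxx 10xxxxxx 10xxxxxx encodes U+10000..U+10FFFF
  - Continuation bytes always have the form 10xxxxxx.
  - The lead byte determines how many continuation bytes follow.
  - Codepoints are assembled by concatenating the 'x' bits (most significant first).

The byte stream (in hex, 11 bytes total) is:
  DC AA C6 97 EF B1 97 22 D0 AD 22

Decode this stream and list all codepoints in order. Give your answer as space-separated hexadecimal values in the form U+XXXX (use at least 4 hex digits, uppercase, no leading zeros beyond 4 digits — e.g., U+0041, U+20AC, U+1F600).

Byte[0]=DC: 2-byte lead, need 1 cont bytes. acc=0x1C
Byte[1]=AA: continuation. acc=(acc<<6)|0x2A=0x72A
Completed: cp=U+072A (starts at byte 0)
Byte[2]=C6: 2-byte lead, need 1 cont bytes. acc=0x6
Byte[3]=97: continuation. acc=(acc<<6)|0x17=0x197
Completed: cp=U+0197 (starts at byte 2)
Byte[4]=EF: 3-byte lead, need 2 cont bytes. acc=0xF
Byte[5]=B1: continuation. acc=(acc<<6)|0x31=0x3F1
Byte[6]=97: continuation. acc=(acc<<6)|0x17=0xFC57
Completed: cp=U+FC57 (starts at byte 4)
Byte[7]=22: 1-byte ASCII. cp=U+0022
Byte[8]=D0: 2-byte lead, need 1 cont bytes. acc=0x10
Byte[9]=AD: continuation. acc=(acc<<6)|0x2D=0x42D
Completed: cp=U+042D (starts at byte 8)
Byte[10]=22: 1-byte ASCII. cp=U+0022

Answer: U+072A U+0197 U+FC57 U+0022 U+042D U+0022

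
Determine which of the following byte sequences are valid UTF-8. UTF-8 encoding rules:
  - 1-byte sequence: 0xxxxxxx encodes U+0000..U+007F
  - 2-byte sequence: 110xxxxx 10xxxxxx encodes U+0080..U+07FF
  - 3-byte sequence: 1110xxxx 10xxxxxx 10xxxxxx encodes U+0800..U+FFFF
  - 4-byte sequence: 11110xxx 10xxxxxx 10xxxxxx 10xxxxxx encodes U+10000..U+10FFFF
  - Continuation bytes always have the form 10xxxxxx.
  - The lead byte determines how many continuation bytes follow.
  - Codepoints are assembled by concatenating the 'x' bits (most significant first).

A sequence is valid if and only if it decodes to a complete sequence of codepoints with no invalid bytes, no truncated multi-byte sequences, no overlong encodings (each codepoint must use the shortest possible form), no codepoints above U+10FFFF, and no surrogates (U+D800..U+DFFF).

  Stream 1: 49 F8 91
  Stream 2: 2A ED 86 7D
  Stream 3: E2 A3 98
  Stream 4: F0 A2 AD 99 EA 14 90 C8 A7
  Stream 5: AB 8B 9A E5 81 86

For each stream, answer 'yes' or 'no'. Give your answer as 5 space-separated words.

Stream 1: error at byte offset 1. INVALID
Stream 2: error at byte offset 3. INVALID
Stream 3: decodes cleanly. VALID
Stream 4: error at byte offset 5. INVALID
Stream 5: error at byte offset 0. INVALID

Answer: no no yes no no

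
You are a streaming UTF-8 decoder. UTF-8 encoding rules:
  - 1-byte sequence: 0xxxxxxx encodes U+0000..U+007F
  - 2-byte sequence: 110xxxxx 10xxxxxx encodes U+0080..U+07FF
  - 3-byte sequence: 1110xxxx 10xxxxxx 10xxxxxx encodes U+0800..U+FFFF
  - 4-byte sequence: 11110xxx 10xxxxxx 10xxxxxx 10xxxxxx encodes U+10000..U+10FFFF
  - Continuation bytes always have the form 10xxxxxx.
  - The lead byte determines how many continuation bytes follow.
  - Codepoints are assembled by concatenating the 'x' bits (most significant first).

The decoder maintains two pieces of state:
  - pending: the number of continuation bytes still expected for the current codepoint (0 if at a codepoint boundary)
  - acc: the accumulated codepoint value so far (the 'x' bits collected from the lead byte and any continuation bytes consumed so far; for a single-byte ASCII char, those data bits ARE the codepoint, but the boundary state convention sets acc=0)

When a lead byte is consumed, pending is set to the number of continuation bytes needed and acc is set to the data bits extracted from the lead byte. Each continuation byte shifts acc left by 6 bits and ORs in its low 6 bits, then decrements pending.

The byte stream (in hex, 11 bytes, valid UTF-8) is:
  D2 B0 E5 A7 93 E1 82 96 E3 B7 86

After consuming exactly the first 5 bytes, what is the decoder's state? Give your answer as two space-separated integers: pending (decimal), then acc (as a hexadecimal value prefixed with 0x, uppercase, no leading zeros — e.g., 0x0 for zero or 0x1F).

Byte[0]=D2: 2-byte lead. pending=1, acc=0x12
Byte[1]=B0: continuation. acc=(acc<<6)|0x30=0x4B0, pending=0
Byte[2]=E5: 3-byte lead. pending=2, acc=0x5
Byte[3]=A7: continuation. acc=(acc<<6)|0x27=0x167, pending=1
Byte[4]=93: continuation. acc=(acc<<6)|0x13=0x59D3, pending=0

Answer: 0 0x59D3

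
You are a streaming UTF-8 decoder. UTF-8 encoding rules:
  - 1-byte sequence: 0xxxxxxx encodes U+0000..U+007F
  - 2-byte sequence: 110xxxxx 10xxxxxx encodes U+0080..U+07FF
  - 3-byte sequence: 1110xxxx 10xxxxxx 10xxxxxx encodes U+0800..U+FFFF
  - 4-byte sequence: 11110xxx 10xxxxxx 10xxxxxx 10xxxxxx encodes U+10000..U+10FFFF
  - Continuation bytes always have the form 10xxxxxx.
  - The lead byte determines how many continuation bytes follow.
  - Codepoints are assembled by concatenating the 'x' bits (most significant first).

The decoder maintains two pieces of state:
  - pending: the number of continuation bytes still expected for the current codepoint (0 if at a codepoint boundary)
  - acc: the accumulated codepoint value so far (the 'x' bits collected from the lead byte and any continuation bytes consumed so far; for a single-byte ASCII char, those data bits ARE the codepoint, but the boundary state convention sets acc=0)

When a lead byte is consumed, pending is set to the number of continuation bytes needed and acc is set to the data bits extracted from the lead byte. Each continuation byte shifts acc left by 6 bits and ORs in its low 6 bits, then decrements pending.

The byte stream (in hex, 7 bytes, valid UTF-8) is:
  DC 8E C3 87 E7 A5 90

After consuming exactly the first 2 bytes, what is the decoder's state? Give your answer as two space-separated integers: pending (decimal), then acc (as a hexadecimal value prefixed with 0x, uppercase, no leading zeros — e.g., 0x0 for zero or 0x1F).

Answer: 0 0x70E

Derivation:
Byte[0]=DC: 2-byte lead. pending=1, acc=0x1C
Byte[1]=8E: continuation. acc=(acc<<6)|0x0E=0x70E, pending=0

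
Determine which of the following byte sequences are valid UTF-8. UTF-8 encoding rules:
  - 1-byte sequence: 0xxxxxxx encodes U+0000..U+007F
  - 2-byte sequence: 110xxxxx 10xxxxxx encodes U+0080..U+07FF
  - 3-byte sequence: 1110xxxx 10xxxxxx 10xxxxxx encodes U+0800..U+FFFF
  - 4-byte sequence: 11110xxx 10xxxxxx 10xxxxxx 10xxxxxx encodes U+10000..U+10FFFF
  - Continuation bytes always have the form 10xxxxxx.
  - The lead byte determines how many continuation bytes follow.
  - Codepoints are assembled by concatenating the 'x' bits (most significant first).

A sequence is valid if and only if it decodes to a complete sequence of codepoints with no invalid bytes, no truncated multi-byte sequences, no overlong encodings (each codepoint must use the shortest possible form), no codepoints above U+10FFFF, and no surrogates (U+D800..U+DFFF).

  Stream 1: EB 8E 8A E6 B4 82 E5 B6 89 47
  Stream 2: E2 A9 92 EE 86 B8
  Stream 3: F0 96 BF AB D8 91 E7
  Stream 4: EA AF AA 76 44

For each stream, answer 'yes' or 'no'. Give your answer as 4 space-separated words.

Answer: yes yes no yes

Derivation:
Stream 1: decodes cleanly. VALID
Stream 2: decodes cleanly. VALID
Stream 3: error at byte offset 7. INVALID
Stream 4: decodes cleanly. VALID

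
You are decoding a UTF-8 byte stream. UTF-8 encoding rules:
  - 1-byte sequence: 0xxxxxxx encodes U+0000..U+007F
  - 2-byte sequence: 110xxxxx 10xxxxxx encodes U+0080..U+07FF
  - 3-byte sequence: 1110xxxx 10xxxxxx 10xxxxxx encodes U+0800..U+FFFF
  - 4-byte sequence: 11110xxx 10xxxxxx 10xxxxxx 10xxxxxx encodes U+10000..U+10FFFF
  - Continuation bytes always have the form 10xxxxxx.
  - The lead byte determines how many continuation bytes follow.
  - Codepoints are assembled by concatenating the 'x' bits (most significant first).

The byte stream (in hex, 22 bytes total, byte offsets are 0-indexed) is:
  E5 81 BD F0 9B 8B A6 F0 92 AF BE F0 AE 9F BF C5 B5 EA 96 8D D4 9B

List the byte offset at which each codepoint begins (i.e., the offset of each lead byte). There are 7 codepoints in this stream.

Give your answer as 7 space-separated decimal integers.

Answer: 0 3 7 11 15 17 20

Derivation:
Byte[0]=E5: 3-byte lead, need 2 cont bytes. acc=0x5
Byte[1]=81: continuation. acc=(acc<<6)|0x01=0x141
Byte[2]=BD: continuation. acc=(acc<<6)|0x3D=0x507D
Completed: cp=U+507D (starts at byte 0)
Byte[3]=F0: 4-byte lead, need 3 cont bytes. acc=0x0
Byte[4]=9B: continuation. acc=(acc<<6)|0x1B=0x1B
Byte[5]=8B: continuation. acc=(acc<<6)|0x0B=0x6CB
Byte[6]=A6: continuation. acc=(acc<<6)|0x26=0x1B2E6
Completed: cp=U+1B2E6 (starts at byte 3)
Byte[7]=F0: 4-byte lead, need 3 cont bytes. acc=0x0
Byte[8]=92: continuation. acc=(acc<<6)|0x12=0x12
Byte[9]=AF: continuation. acc=(acc<<6)|0x2F=0x4AF
Byte[10]=BE: continuation. acc=(acc<<6)|0x3E=0x12BFE
Completed: cp=U+12BFE (starts at byte 7)
Byte[11]=F0: 4-byte lead, need 3 cont bytes. acc=0x0
Byte[12]=AE: continuation. acc=(acc<<6)|0x2E=0x2E
Byte[13]=9F: continuation. acc=(acc<<6)|0x1F=0xB9F
Byte[14]=BF: continuation. acc=(acc<<6)|0x3F=0x2E7FF
Completed: cp=U+2E7FF (starts at byte 11)
Byte[15]=C5: 2-byte lead, need 1 cont bytes. acc=0x5
Byte[16]=B5: continuation. acc=(acc<<6)|0x35=0x175
Completed: cp=U+0175 (starts at byte 15)
Byte[17]=EA: 3-byte lead, need 2 cont bytes. acc=0xA
Byte[18]=96: continuation. acc=(acc<<6)|0x16=0x296
Byte[19]=8D: continuation. acc=(acc<<6)|0x0D=0xA58D
Completed: cp=U+A58D (starts at byte 17)
Byte[20]=D4: 2-byte lead, need 1 cont bytes. acc=0x14
Byte[21]=9B: continuation. acc=(acc<<6)|0x1B=0x51B
Completed: cp=U+051B (starts at byte 20)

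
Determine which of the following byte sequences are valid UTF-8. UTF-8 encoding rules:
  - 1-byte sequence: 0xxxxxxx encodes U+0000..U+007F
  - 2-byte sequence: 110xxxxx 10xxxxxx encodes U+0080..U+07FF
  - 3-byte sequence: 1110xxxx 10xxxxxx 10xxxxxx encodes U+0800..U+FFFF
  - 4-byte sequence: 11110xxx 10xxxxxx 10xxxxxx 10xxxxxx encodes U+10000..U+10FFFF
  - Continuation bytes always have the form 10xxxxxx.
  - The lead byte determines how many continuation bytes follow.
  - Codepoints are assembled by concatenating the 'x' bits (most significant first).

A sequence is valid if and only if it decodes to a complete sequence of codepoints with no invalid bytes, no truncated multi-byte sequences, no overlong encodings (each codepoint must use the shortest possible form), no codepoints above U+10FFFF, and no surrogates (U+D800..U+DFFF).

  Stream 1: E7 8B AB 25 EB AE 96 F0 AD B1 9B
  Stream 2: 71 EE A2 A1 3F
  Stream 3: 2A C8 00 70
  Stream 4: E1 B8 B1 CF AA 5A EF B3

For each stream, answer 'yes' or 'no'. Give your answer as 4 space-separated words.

Stream 1: decodes cleanly. VALID
Stream 2: decodes cleanly. VALID
Stream 3: error at byte offset 2. INVALID
Stream 4: error at byte offset 8. INVALID

Answer: yes yes no no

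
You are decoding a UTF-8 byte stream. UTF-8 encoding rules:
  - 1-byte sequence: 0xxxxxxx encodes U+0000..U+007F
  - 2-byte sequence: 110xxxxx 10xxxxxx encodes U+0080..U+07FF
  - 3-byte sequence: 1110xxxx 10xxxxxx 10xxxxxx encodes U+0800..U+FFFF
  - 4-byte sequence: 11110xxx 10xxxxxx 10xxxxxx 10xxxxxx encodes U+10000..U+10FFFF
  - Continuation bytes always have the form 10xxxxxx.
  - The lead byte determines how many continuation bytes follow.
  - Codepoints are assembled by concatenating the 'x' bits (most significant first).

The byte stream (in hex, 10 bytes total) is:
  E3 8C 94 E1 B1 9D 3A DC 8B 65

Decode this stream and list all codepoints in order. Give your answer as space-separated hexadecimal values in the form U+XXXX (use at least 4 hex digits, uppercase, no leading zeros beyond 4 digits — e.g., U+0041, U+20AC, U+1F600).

Answer: U+3314 U+1C5D U+003A U+070B U+0065

Derivation:
Byte[0]=E3: 3-byte lead, need 2 cont bytes. acc=0x3
Byte[1]=8C: continuation. acc=(acc<<6)|0x0C=0xCC
Byte[2]=94: continuation. acc=(acc<<6)|0x14=0x3314
Completed: cp=U+3314 (starts at byte 0)
Byte[3]=E1: 3-byte lead, need 2 cont bytes. acc=0x1
Byte[4]=B1: continuation. acc=(acc<<6)|0x31=0x71
Byte[5]=9D: continuation. acc=(acc<<6)|0x1D=0x1C5D
Completed: cp=U+1C5D (starts at byte 3)
Byte[6]=3A: 1-byte ASCII. cp=U+003A
Byte[7]=DC: 2-byte lead, need 1 cont bytes. acc=0x1C
Byte[8]=8B: continuation. acc=(acc<<6)|0x0B=0x70B
Completed: cp=U+070B (starts at byte 7)
Byte[9]=65: 1-byte ASCII. cp=U+0065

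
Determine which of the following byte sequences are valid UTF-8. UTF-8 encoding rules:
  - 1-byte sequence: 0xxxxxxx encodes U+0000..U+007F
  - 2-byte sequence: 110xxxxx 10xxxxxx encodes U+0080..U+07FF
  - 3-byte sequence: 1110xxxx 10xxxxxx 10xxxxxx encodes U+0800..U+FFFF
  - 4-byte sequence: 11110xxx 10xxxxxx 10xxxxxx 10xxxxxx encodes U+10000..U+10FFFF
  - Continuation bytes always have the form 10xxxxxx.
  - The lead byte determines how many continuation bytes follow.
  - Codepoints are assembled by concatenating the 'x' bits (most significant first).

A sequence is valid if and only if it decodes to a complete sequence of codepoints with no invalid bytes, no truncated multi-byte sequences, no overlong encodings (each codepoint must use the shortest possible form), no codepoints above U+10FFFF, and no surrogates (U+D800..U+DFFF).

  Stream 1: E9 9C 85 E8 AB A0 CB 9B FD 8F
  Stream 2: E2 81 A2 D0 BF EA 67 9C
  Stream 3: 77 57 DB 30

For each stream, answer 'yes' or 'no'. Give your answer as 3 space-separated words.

Stream 1: error at byte offset 8. INVALID
Stream 2: error at byte offset 6. INVALID
Stream 3: error at byte offset 3. INVALID

Answer: no no no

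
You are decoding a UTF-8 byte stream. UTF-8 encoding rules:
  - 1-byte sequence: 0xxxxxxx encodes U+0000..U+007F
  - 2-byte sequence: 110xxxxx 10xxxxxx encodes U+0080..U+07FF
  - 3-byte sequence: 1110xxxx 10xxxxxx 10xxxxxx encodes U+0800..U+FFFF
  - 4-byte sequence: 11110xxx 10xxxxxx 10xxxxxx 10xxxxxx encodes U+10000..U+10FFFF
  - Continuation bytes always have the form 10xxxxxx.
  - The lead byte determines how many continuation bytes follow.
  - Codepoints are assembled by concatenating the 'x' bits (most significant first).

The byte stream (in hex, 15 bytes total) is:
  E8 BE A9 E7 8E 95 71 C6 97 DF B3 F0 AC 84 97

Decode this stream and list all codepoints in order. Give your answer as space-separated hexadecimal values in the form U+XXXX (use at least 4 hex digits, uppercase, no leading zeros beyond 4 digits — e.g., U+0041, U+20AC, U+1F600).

Byte[0]=E8: 3-byte lead, need 2 cont bytes. acc=0x8
Byte[1]=BE: continuation. acc=(acc<<6)|0x3E=0x23E
Byte[2]=A9: continuation. acc=(acc<<6)|0x29=0x8FA9
Completed: cp=U+8FA9 (starts at byte 0)
Byte[3]=E7: 3-byte lead, need 2 cont bytes. acc=0x7
Byte[4]=8E: continuation. acc=(acc<<6)|0x0E=0x1CE
Byte[5]=95: continuation. acc=(acc<<6)|0x15=0x7395
Completed: cp=U+7395 (starts at byte 3)
Byte[6]=71: 1-byte ASCII. cp=U+0071
Byte[7]=C6: 2-byte lead, need 1 cont bytes. acc=0x6
Byte[8]=97: continuation. acc=(acc<<6)|0x17=0x197
Completed: cp=U+0197 (starts at byte 7)
Byte[9]=DF: 2-byte lead, need 1 cont bytes. acc=0x1F
Byte[10]=B3: continuation. acc=(acc<<6)|0x33=0x7F3
Completed: cp=U+07F3 (starts at byte 9)
Byte[11]=F0: 4-byte lead, need 3 cont bytes. acc=0x0
Byte[12]=AC: continuation. acc=(acc<<6)|0x2C=0x2C
Byte[13]=84: continuation. acc=(acc<<6)|0x04=0xB04
Byte[14]=97: continuation. acc=(acc<<6)|0x17=0x2C117
Completed: cp=U+2C117 (starts at byte 11)

Answer: U+8FA9 U+7395 U+0071 U+0197 U+07F3 U+2C117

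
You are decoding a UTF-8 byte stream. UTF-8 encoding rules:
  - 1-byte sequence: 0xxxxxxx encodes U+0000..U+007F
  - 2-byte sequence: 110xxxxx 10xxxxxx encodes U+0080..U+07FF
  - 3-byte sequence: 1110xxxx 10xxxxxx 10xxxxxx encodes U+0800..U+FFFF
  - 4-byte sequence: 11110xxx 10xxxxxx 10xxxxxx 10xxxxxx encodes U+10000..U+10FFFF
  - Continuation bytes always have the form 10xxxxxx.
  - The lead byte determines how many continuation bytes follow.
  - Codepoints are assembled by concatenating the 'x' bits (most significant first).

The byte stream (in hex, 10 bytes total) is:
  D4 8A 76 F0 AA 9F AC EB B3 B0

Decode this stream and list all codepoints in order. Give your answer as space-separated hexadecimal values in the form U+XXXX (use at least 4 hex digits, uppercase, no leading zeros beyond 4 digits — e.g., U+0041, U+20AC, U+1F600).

Byte[0]=D4: 2-byte lead, need 1 cont bytes. acc=0x14
Byte[1]=8A: continuation. acc=(acc<<6)|0x0A=0x50A
Completed: cp=U+050A (starts at byte 0)
Byte[2]=76: 1-byte ASCII. cp=U+0076
Byte[3]=F0: 4-byte lead, need 3 cont bytes. acc=0x0
Byte[4]=AA: continuation. acc=(acc<<6)|0x2A=0x2A
Byte[5]=9F: continuation. acc=(acc<<6)|0x1F=0xA9F
Byte[6]=AC: continuation. acc=(acc<<6)|0x2C=0x2A7EC
Completed: cp=U+2A7EC (starts at byte 3)
Byte[7]=EB: 3-byte lead, need 2 cont bytes. acc=0xB
Byte[8]=B3: continuation. acc=(acc<<6)|0x33=0x2F3
Byte[9]=B0: continuation. acc=(acc<<6)|0x30=0xBCF0
Completed: cp=U+BCF0 (starts at byte 7)

Answer: U+050A U+0076 U+2A7EC U+BCF0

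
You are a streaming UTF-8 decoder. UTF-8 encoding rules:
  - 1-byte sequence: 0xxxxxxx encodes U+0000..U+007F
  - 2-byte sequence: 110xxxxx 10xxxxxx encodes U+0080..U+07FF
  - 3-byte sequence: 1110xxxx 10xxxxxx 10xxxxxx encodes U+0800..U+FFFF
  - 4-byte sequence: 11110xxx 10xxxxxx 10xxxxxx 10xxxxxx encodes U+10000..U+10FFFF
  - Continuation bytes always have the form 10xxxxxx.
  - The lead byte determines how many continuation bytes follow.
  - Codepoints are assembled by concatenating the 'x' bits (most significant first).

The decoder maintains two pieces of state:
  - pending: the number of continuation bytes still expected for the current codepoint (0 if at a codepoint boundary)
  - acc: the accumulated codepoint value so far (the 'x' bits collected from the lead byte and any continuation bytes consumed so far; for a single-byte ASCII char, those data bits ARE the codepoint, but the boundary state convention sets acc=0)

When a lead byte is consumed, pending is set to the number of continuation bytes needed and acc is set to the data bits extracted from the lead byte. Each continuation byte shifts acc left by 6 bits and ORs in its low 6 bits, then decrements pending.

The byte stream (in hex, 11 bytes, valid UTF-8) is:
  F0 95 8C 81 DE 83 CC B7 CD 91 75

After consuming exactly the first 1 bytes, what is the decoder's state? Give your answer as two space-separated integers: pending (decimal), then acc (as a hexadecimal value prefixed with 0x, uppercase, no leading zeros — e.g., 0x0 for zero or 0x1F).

Answer: 3 0x0

Derivation:
Byte[0]=F0: 4-byte lead. pending=3, acc=0x0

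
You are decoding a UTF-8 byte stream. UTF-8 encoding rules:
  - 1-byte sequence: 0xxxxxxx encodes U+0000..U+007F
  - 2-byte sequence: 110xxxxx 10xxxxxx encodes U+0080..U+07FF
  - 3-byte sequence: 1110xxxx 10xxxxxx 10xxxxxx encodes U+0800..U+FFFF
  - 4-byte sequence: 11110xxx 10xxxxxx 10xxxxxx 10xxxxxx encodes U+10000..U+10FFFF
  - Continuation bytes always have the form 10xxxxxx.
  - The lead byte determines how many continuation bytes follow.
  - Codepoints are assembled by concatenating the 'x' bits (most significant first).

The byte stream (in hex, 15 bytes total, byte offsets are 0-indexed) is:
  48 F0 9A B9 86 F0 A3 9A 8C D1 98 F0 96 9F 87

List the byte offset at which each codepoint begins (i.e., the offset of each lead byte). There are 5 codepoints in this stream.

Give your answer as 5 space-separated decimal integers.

Byte[0]=48: 1-byte ASCII. cp=U+0048
Byte[1]=F0: 4-byte lead, need 3 cont bytes. acc=0x0
Byte[2]=9A: continuation. acc=(acc<<6)|0x1A=0x1A
Byte[3]=B9: continuation. acc=(acc<<6)|0x39=0x6B9
Byte[4]=86: continuation. acc=(acc<<6)|0x06=0x1AE46
Completed: cp=U+1AE46 (starts at byte 1)
Byte[5]=F0: 4-byte lead, need 3 cont bytes. acc=0x0
Byte[6]=A3: continuation. acc=(acc<<6)|0x23=0x23
Byte[7]=9A: continuation. acc=(acc<<6)|0x1A=0x8DA
Byte[8]=8C: continuation. acc=(acc<<6)|0x0C=0x2368C
Completed: cp=U+2368C (starts at byte 5)
Byte[9]=D1: 2-byte lead, need 1 cont bytes. acc=0x11
Byte[10]=98: continuation. acc=(acc<<6)|0x18=0x458
Completed: cp=U+0458 (starts at byte 9)
Byte[11]=F0: 4-byte lead, need 3 cont bytes. acc=0x0
Byte[12]=96: continuation. acc=(acc<<6)|0x16=0x16
Byte[13]=9F: continuation. acc=(acc<<6)|0x1F=0x59F
Byte[14]=87: continuation. acc=(acc<<6)|0x07=0x167C7
Completed: cp=U+167C7 (starts at byte 11)

Answer: 0 1 5 9 11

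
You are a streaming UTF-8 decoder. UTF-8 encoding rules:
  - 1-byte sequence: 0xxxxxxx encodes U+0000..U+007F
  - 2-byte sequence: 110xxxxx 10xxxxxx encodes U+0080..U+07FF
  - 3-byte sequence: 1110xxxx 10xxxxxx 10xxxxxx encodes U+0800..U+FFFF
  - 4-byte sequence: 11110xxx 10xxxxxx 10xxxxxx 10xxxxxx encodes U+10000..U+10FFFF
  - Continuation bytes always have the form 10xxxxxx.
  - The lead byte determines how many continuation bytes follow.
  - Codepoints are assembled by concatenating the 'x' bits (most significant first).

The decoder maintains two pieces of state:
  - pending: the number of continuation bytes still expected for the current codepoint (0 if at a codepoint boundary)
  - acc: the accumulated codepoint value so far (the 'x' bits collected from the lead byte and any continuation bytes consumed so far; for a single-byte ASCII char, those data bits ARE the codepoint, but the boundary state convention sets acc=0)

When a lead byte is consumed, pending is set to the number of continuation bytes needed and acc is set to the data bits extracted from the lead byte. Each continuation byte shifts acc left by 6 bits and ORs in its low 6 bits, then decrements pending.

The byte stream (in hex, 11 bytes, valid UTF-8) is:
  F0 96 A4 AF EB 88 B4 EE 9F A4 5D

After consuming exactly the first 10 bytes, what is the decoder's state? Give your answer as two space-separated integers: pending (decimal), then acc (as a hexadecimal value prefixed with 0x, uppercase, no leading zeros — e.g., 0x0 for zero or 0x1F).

Answer: 0 0xE7E4

Derivation:
Byte[0]=F0: 4-byte lead. pending=3, acc=0x0
Byte[1]=96: continuation. acc=(acc<<6)|0x16=0x16, pending=2
Byte[2]=A4: continuation. acc=(acc<<6)|0x24=0x5A4, pending=1
Byte[3]=AF: continuation. acc=(acc<<6)|0x2F=0x1692F, pending=0
Byte[4]=EB: 3-byte lead. pending=2, acc=0xB
Byte[5]=88: continuation. acc=(acc<<6)|0x08=0x2C8, pending=1
Byte[6]=B4: continuation. acc=(acc<<6)|0x34=0xB234, pending=0
Byte[7]=EE: 3-byte lead. pending=2, acc=0xE
Byte[8]=9F: continuation. acc=(acc<<6)|0x1F=0x39F, pending=1
Byte[9]=A4: continuation. acc=(acc<<6)|0x24=0xE7E4, pending=0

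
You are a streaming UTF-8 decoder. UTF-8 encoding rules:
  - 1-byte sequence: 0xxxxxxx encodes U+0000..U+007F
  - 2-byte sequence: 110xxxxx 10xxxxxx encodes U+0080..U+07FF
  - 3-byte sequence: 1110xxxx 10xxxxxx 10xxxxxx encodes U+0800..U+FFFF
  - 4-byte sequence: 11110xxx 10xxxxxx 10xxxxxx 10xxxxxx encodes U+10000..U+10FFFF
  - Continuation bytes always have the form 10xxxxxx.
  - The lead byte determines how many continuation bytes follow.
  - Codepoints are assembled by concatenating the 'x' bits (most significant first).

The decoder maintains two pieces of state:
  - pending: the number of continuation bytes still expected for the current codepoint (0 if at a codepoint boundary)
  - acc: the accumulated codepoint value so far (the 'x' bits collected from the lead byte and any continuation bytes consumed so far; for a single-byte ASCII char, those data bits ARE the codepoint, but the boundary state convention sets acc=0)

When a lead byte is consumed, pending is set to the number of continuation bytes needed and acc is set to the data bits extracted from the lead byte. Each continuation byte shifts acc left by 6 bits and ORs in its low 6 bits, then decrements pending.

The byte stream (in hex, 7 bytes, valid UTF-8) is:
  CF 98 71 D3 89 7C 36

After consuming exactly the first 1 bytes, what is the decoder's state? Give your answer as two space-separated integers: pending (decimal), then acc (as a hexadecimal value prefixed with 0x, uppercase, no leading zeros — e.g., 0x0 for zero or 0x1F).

Byte[0]=CF: 2-byte lead. pending=1, acc=0xF

Answer: 1 0xF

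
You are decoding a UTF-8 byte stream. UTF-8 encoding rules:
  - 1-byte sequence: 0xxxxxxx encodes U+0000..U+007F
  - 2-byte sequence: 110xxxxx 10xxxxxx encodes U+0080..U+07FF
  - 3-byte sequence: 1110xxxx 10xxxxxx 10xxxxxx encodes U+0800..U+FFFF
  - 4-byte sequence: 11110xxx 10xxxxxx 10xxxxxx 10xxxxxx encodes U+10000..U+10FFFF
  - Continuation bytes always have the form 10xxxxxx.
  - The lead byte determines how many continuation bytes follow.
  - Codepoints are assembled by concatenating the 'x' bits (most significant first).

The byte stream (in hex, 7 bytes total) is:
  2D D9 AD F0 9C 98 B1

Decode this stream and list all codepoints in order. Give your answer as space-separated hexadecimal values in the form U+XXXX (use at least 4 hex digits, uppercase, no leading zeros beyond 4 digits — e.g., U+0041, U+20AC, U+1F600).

Byte[0]=2D: 1-byte ASCII. cp=U+002D
Byte[1]=D9: 2-byte lead, need 1 cont bytes. acc=0x19
Byte[2]=AD: continuation. acc=(acc<<6)|0x2D=0x66D
Completed: cp=U+066D (starts at byte 1)
Byte[3]=F0: 4-byte lead, need 3 cont bytes. acc=0x0
Byte[4]=9C: continuation. acc=(acc<<6)|0x1C=0x1C
Byte[5]=98: continuation. acc=(acc<<6)|0x18=0x718
Byte[6]=B1: continuation. acc=(acc<<6)|0x31=0x1C631
Completed: cp=U+1C631 (starts at byte 3)

Answer: U+002D U+066D U+1C631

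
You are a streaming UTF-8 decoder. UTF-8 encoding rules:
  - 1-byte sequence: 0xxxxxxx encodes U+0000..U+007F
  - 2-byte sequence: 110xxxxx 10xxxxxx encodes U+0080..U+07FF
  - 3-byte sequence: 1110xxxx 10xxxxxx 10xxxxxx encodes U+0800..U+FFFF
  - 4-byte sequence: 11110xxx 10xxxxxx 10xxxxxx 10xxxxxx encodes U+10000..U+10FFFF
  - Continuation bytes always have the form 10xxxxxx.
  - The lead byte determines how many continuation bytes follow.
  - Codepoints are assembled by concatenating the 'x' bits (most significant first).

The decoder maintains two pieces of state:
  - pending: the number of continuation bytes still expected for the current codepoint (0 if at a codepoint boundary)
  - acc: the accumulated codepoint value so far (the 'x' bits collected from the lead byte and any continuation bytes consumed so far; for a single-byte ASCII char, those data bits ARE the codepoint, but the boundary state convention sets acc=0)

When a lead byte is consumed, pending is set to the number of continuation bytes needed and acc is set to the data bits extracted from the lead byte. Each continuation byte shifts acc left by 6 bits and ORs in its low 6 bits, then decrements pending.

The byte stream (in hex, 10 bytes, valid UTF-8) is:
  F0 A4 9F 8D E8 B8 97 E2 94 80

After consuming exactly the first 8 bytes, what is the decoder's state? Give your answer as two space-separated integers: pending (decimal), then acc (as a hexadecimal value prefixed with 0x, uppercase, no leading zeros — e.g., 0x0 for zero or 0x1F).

Answer: 2 0x2

Derivation:
Byte[0]=F0: 4-byte lead. pending=3, acc=0x0
Byte[1]=A4: continuation. acc=(acc<<6)|0x24=0x24, pending=2
Byte[2]=9F: continuation. acc=(acc<<6)|0x1F=0x91F, pending=1
Byte[3]=8D: continuation. acc=(acc<<6)|0x0D=0x247CD, pending=0
Byte[4]=E8: 3-byte lead. pending=2, acc=0x8
Byte[5]=B8: continuation. acc=(acc<<6)|0x38=0x238, pending=1
Byte[6]=97: continuation. acc=(acc<<6)|0x17=0x8E17, pending=0
Byte[7]=E2: 3-byte lead. pending=2, acc=0x2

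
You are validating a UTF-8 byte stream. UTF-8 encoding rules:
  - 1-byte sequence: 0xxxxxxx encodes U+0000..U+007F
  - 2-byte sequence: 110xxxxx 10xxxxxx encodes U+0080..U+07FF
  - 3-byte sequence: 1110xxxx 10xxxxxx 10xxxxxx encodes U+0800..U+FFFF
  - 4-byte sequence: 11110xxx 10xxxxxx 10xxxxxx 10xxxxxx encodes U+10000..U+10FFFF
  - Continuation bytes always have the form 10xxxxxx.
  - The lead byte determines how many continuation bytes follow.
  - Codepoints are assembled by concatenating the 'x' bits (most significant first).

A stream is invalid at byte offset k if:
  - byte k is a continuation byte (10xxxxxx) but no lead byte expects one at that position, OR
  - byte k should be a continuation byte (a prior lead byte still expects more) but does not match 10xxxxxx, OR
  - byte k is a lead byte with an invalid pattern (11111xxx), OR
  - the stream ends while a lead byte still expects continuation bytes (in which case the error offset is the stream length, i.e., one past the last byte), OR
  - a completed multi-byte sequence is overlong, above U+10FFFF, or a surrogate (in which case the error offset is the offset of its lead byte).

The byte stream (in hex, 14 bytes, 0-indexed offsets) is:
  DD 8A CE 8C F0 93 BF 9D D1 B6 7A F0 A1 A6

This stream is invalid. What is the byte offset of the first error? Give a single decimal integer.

Answer: 14

Derivation:
Byte[0]=DD: 2-byte lead, need 1 cont bytes. acc=0x1D
Byte[1]=8A: continuation. acc=(acc<<6)|0x0A=0x74A
Completed: cp=U+074A (starts at byte 0)
Byte[2]=CE: 2-byte lead, need 1 cont bytes. acc=0xE
Byte[3]=8C: continuation. acc=(acc<<6)|0x0C=0x38C
Completed: cp=U+038C (starts at byte 2)
Byte[4]=F0: 4-byte lead, need 3 cont bytes. acc=0x0
Byte[5]=93: continuation. acc=(acc<<6)|0x13=0x13
Byte[6]=BF: continuation. acc=(acc<<6)|0x3F=0x4FF
Byte[7]=9D: continuation. acc=(acc<<6)|0x1D=0x13FDD
Completed: cp=U+13FDD (starts at byte 4)
Byte[8]=D1: 2-byte lead, need 1 cont bytes. acc=0x11
Byte[9]=B6: continuation. acc=(acc<<6)|0x36=0x476
Completed: cp=U+0476 (starts at byte 8)
Byte[10]=7A: 1-byte ASCII. cp=U+007A
Byte[11]=F0: 4-byte lead, need 3 cont bytes. acc=0x0
Byte[12]=A1: continuation. acc=(acc<<6)|0x21=0x21
Byte[13]=A6: continuation. acc=(acc<<6)|0x26=0x866
Byte[14]: stream ended, expected continuation. INVALID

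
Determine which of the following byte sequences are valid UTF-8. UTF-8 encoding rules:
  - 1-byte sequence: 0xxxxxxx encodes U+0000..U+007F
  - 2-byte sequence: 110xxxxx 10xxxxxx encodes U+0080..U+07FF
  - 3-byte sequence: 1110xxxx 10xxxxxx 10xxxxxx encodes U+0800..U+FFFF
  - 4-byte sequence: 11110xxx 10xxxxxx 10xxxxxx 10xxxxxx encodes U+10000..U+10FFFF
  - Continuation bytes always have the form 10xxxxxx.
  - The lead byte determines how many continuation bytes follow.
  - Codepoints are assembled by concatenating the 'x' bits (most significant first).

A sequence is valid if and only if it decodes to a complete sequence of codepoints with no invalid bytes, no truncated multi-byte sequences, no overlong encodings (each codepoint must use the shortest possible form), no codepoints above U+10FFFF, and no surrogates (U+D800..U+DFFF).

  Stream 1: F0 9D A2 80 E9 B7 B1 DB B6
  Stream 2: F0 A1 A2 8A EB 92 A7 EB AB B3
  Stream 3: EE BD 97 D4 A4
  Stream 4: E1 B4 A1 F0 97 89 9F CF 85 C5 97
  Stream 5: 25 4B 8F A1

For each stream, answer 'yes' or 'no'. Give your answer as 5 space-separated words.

Answer: yes yes yes yes no

Derivation:
Stream 1: decodes cleanly. VALID
Stream 2: decodes cleanly. VALID
Stream 3: decodes cleanly. VALID
Stream 4: decodes cleanly. VALID
Stream 5: error at byte offset 2. INVALID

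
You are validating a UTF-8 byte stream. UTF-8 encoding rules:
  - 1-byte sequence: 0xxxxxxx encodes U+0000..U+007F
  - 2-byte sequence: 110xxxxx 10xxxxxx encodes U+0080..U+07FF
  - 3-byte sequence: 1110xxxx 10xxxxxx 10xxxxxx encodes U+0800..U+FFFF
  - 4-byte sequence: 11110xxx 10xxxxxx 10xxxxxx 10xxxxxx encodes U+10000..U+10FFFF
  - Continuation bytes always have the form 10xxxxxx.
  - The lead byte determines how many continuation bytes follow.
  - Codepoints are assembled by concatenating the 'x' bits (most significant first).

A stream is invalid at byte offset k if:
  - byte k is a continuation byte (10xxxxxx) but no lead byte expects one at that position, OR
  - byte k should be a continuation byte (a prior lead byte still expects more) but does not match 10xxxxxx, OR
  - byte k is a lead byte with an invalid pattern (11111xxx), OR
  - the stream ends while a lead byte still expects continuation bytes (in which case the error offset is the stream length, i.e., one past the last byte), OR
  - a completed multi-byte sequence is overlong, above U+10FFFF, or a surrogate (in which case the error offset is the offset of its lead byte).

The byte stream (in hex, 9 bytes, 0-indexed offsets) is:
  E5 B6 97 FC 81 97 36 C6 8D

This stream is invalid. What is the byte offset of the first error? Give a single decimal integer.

Byte[0]=E5: 3-byte lead, need 2 cont bytes. acc=0x5
Byte[1]=B6: continuation. acc=(acc<<6)|0x36=0x176
Byte[2]=97: continuation. acc=(acc<<6)|0x17=0x5D97
Completed: cp=U+5D97 (starts at byte 0)
Byte[3]=FC: INVALID lead byte (not 0xxx/110x/1110/11110)

Answer: 3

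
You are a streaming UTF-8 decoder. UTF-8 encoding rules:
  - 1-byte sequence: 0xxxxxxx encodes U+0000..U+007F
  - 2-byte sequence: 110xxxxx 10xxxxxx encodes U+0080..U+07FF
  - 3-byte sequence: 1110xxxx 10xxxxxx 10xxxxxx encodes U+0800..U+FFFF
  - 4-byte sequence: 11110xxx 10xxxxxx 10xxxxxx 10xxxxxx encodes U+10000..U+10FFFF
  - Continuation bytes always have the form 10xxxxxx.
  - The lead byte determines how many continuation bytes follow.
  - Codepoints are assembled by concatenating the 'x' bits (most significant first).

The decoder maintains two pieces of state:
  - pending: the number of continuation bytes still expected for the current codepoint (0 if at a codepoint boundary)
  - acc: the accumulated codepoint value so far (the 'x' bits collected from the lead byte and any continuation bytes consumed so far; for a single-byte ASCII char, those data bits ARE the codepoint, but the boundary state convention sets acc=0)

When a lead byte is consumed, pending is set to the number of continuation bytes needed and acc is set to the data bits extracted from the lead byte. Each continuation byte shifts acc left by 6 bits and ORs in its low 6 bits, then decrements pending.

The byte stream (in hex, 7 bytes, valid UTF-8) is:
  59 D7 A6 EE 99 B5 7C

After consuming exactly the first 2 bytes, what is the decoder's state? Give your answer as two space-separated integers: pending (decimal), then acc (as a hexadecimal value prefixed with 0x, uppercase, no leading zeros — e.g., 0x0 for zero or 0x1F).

Answer: 1 0x17

Derivation:
Byte[0]=59: 1-byte. pending=0, acc=0x0
Byte[1]=D7: 2-byte lead. pending=1, acc=0x17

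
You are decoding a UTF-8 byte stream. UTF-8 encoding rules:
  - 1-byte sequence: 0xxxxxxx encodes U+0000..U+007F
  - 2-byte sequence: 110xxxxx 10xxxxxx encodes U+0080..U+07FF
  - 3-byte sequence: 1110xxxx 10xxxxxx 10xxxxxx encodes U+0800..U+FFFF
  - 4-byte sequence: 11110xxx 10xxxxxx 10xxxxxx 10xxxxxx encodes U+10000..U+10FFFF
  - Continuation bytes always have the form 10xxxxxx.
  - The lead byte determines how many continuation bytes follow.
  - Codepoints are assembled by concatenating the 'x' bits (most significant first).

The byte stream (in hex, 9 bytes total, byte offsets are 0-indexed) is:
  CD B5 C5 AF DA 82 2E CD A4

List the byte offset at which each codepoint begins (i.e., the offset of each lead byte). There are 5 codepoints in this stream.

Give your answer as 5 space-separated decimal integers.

Answer: 0 2 4 6 7

Derivation:
Byte[0]=CD: 2-byte lead, need 1 cont bytes. acc=0xD
Byte[1]=B5: continuation. acc=(acc<<6)|0x35=0x375
Completed: cp=U+0375 (starts at byte 0)
Byte[2]=C5: 2-byte lead, need 1 cont bytes. acc=0x5
Byte[3]=AF: continuation. acc=(acc<<6)|0x2F=0x16F
Completed: cp=U+016F (starts at byte 2)
Byte[4]=DA: 2-byte lead, need 1 cont bytes. acc=0x1A
Byte[5]=82: continuation. acc=(acc<<6)|0x02=0x682
Completed: cp=U+0682 (starts at byte 4)
Byte[6]=2E: 1-byte ASCII. cp=U+002E
Byte[7]=CD: 2-byte lead, need 1 cont bytes. acc=0xD
Byte[8]=A4: continuation. acc=(acc<<6)|0x24=0x364
Completed: cp=U+0364 (starts at byte 7)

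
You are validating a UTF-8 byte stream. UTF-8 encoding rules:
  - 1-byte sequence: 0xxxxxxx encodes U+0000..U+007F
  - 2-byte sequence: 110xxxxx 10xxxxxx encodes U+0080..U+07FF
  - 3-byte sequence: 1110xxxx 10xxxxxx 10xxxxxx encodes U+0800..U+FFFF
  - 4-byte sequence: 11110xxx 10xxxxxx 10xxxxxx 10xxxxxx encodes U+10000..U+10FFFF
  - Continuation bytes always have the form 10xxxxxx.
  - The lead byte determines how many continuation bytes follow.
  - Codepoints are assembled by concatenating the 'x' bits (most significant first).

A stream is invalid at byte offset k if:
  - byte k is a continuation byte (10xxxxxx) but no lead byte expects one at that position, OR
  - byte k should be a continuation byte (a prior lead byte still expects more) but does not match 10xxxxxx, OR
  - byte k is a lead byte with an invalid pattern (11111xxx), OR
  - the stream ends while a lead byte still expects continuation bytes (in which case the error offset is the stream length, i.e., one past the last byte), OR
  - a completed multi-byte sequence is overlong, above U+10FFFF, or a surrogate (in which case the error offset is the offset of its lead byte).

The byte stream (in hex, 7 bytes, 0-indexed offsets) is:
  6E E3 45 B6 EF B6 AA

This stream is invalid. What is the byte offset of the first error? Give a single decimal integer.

Byte[0]=6E: 1-byte ASCII. cp=U+006E
Byte[1]=E3: 3-byte lead, need 2 cont bytes. acc=0x3
Byte[2]=45: expected 10xxxxxx continuation. INVALID

Answer: 2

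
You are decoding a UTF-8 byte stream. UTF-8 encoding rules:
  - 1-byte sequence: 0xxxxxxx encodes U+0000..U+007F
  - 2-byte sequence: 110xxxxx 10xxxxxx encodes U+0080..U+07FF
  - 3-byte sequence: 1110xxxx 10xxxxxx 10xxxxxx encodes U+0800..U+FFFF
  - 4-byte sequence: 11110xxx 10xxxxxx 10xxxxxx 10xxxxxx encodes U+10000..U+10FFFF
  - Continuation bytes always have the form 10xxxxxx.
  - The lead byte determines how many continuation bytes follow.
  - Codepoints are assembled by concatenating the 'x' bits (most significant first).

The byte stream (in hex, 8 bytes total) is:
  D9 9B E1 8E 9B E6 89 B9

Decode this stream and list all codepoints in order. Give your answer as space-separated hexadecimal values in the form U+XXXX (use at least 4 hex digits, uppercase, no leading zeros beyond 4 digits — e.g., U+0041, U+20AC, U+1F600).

Answer: U+065B U+139B U+6279

Derivation:
Byte[0]=D9: 2-byte lead, need 1 cont bytes. acc=0x19
Byte[1]=9B: continuation. acc=(acc<<6)|0x1B=0x65B
Completed: cp=U+065B (starts at byte 0)
Byte[2]=E1: 3-byte lead, need 2 cont bytes. acc=0x1
Byte[3]=8E: continuation. acc=(acc<<6)|0x0E=0x4E
Byte[4]=9B: continuation. acc=(acc<<6)|0x1B=0x139B
Completed: cp=U+139B (starts at byte 2)
Byte[5]=E6: 3-byte lead, need 2 cont bytes. acc=0x6
Byte[6]=89: continuation. acc=(acc<<6)|0x09=0x189
Byte[7]=B9: continuation. acc=(acc<<6)|0x39=0x6279
Completed: cp=U+6279 (starts at byte 5)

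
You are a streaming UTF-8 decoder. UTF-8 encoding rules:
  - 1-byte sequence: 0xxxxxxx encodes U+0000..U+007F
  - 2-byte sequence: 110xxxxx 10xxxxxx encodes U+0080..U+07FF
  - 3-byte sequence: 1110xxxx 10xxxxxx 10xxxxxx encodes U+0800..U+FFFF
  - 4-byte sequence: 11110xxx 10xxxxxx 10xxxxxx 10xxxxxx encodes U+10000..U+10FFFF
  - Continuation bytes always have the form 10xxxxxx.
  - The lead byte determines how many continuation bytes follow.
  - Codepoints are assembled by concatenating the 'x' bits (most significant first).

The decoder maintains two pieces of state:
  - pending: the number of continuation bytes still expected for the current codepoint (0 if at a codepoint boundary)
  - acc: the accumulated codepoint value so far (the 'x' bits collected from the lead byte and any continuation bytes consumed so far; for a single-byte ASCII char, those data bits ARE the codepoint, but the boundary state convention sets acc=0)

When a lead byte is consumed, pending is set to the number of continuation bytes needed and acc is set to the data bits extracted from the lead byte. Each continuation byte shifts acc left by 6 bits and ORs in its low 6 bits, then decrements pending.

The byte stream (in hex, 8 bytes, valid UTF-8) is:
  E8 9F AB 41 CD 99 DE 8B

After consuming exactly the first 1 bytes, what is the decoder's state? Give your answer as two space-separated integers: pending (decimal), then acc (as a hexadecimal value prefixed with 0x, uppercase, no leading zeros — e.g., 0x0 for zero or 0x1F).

Byte[0]=E8: 3-byte lead. pending=2, acc=0x8

Answer: 2 0x8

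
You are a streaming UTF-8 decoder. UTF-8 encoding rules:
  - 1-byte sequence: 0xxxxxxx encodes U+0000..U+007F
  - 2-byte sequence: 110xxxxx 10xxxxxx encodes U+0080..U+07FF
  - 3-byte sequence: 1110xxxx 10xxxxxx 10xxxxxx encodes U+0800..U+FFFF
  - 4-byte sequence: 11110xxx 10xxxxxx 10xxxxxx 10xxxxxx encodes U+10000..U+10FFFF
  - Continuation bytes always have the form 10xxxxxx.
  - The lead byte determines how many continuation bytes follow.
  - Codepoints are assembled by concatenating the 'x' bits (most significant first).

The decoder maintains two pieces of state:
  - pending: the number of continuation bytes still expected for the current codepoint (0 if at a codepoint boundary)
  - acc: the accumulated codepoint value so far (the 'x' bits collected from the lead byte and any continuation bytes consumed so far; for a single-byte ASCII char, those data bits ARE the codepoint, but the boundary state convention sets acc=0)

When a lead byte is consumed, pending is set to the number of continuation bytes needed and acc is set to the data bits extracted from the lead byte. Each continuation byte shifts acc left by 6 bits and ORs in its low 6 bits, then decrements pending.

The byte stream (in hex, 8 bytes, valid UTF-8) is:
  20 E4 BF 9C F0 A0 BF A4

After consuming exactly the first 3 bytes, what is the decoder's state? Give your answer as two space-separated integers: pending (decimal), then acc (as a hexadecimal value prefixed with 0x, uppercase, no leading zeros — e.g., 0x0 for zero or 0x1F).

Answer: 1 0x13F

Derivation:
Byte[0]=20: 1-byte. pending=0, acc=0x0
Byte[1]=E4: 3-byte lead. pending=2, acc=0x4
Byte[2]=BF: continuation. acc=(acc<<6)|0x3F=0x13F, pending=1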